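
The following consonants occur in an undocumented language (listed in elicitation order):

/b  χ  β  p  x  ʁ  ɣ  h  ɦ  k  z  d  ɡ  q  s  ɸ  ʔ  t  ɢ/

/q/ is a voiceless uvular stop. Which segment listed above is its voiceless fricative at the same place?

/χ/

The voiceless fricative at the same place is a voiceless uvular fricative — in this inventory, /χ/.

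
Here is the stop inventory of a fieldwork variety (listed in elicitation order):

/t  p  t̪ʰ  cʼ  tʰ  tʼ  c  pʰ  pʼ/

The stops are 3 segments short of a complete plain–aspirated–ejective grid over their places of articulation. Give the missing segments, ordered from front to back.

/t̪/, /t̪ʼ/, /cʰ/

Plain: /p/ (bilabial), /t/ (alveolar), /c/ (palatal).
Aspirated: /pʰ/ (bilabial), /t̪ʰ/ (dental), /tʰ/ (alveolar).
Ejective: /pʼ/ (bilabial), /tʼ/ (alveolar), /cʼ/ (palatal).
Gaps, from front to back: dental lacks plain (/t̪/); dental lacks ejective (/t̪ʼ/); palatal lacks aspirated (/cʰ/).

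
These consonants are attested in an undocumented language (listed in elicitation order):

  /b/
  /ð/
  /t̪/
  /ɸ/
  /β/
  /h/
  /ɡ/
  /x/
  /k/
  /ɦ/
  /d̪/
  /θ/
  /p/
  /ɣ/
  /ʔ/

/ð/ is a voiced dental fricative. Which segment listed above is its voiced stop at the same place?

The voiced stop at the same place is a voiced dental stop — in this inventory, /d̪/.

/d̪/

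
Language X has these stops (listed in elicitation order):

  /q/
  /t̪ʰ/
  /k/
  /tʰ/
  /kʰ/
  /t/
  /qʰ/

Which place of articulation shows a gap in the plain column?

dental

place of articulation  plain     aspirated
dental            —         t̪ʰ     
alveolar          t         tʰ      
velar             k         kʰ      
uvular            q         qʰ      
Every place of articulation has a plain member except dental, where /t̪/ would be expected.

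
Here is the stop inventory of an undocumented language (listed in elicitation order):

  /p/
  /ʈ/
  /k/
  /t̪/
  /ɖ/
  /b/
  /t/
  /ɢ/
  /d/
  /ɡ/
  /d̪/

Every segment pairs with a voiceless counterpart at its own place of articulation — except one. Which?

Bilabial: /p/ ~ /b/
Dental: /t̪/ ~ /d̪/
Alveolar: /t/ ~ /d/
Retroflex: /ʈ/ ~ /ɖ/
Velar: /k/ ~ /ɡ/
Uvular: only /ɢ/ (voiced); no voiceless partner.
So /ɢ/ is the unpaired segment.

/ɢ/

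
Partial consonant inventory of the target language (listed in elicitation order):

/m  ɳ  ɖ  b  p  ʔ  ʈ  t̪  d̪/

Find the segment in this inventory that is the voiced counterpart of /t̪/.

/d̪/

/t̪/ is a voiceless dental stop.
The voiced counterpart is a voiced dental stop — in this inventory, /d̪/.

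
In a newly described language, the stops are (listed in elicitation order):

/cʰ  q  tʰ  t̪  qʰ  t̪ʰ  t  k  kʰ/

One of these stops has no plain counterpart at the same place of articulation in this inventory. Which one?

/cʰ/

Dental: /t̪/ ~ /t̪ʰ/
Alveolar: /t/ ~ /tʰ/
Velar: /k/ ~ /kʰ/
Uvular: /q/ ~ /qʰ/
Palatal: only /cʰ/ (aspirated); no plain partner.
So /cʰ/ is the unpaired segment.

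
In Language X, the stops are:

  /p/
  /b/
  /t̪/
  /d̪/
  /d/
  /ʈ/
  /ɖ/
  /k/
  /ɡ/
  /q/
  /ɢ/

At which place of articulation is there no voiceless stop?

place of articulation  voiceless  voiced  
bilabial          p         b       
dental            t̪        d̪      
alveolar          —         d       
retroflex         ʈ         ɖ       
velar             k         ɡ       
uvular            q         ɢ       
Every place of articulation has a voiceless member except alveolar, where /t/ would be expected.

alveolar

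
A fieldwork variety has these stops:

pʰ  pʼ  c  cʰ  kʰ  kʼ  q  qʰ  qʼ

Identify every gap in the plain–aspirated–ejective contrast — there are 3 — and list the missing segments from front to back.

bilabial: plain —, aspirated /pʰ/, ejective /pʼ/.
palatal: plain /c/, aspirated /cʰ/, ejective —.
velar: plain —, aspirated /kʰ/, ejective /kʼ/.
uvular: plain /q/, aspirated /qʰ/, ejective /qʼ/.
Gaps, from front to back: bilabial lacks plain (/p/); palatal lacks ejective (/cʼ/); velar lacks plain (/k/).

/p/, /cʼ/, /k/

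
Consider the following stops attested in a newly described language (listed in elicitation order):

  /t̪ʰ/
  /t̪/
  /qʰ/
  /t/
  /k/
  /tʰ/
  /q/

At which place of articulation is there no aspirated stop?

place of articulation  plain     aspirated
dental            t̪        t̪ʰ     
alveolar          t         tʰ      
velar             k         —       
uvular            q         qʰ      
Every place of articulation has an aspirated member except velar, where /kʰ/ would be expected.

velar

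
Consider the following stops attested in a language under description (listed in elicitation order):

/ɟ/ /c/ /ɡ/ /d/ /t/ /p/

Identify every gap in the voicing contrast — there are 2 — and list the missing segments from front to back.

/b/, /k/

bilabial: voiceless /p/, voiced —.
alveolar: voiceless /t/, voiced /d/.
palatal: voiceless /c/, voiced /ɟ/.
velar: voiceless —, voiced /ɡ/.
Gaps, from front to back: bilabial lacks voiced (/b/); velar lacks voiceless (/k/).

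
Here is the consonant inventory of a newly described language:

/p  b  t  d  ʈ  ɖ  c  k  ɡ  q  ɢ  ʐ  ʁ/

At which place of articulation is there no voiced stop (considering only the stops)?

palatal

Voiceless: /p/ (bilabial), /t/ (alveolar), /ʈ/ (retroflex), /c/ (palatal), /k/ (velar), /q/ (uvular).
Voiced: /b/ (bilabial), /d/ (alveolar), /ɖ/ (retroflex), /ɡ/ (velar), /ɢ/ (uvular).
Every place of articulation has a voiced member except palatal, where /ɟ/ would be expected.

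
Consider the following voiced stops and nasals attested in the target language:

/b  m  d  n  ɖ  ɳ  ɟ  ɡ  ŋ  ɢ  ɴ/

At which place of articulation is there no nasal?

palatal

bilabial: oral stop /b/, nasal /m/.
alveolar: oral stop /d/, nasal /n/.
retroflex: oral stop /ɖ/, nasal /ɳ/.
palatal: oral stop /ɟ/, nasal —.
velar: oral stop /ɡ/, nasal /ŋ/.
uvular: oral stop /ɢ/, nasal /ɴ/.
Every place of articulation has a nasal member except palatal, where /ɲ/ would be expected.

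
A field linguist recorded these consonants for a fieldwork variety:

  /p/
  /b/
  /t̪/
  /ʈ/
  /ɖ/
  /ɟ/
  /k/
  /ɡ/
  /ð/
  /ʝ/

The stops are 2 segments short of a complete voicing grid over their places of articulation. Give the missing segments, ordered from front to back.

/d̪/, /c/

Voiceless: /p/ (bilabial), /t̪/ (dental), /ʈ/ (retroflex), /k/ (velar).
Voiced: /b/ (bilabial), /ɖ/ (retroflex), /ɟ/ (palatal), /ɡ/ (velar).
Gaps, from front to back: dental lacks voiced (/d̪/); palatal lacks voiceless (/c/).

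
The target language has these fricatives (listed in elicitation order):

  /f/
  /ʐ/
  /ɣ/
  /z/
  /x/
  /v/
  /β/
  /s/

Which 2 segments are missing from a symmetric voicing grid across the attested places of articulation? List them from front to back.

place of articulation  voiceless  voiced  
bilabial          —         β       
labiodental       f         v       
alveolar          s         z       
retroflex         —         ʐ       
velar             x         ɣ       
Gaps, from front to back: bilabial lacks voiceless (/ɸ/); retroflex lacks voiceless (/ʂ/).

/ɸ/, /ʂ/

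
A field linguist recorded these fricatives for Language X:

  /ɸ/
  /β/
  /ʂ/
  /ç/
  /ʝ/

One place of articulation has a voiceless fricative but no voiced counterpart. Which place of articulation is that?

place of articulation  voiceless  voiced  
bilabial          ɸ         β       
retroflex         ʂ         —       
palatal           ç         ʝ       
Every place of articulation has a voiced member except retroflex, where /ʐ/ would be expected.

retroflex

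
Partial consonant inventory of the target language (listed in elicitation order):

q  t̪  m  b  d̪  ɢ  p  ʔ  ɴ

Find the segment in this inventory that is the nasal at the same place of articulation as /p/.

/m/

/p/ is a voiceless bilabial stop.
The nasal at the same place is a bilabial nasal — in this inventory, /m/.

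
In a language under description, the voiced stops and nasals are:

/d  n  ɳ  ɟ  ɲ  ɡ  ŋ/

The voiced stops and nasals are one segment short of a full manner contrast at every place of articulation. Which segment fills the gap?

Oral stop: /d/ (alveolar), /ɟ/ (palatal), /ɡ/ (velar).
Nasal: /n/ (alveolar), /ɳ/ (retroflex), /ɲ/ (palatal), /ŋ/ (velar).
The retroflex row has no oral stop member, so the gap is the retroflex oral stop /ɖ/.

/ɖ/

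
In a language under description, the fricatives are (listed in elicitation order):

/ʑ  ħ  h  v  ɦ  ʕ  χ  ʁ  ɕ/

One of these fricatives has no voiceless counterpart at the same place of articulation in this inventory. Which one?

/v/

Alveolo-palatal: /ɕ/ ~ /ʑ/
Uvular: /χ/ ~ /ʁ/
Pharyngeal: /ħ/ ~ /ʕ/
Glottal: /h/ ~ /ɦ/
Labiodental: only /v/ (voiced); no voiceless partner.
So /v/ is the unpaired segment.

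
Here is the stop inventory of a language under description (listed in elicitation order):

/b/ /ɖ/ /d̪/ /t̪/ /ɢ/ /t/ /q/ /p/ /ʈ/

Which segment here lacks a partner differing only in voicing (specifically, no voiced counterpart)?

/t/

Bilabial: /p/ ~ /b/
Dental: /t̪/ ~ /d̪/
Retroflex: /ʈ/ ~ /ɖ/
Uvular: /q/ ~ /ɢ/
Alveolar: only /t/ (voiceless); no voiced partner.
So /t/ is the unpaired segment.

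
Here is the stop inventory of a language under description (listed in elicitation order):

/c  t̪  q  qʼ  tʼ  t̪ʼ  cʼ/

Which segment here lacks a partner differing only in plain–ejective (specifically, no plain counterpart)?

Dental: /t̪/ ~ /t̪ʼ/
Palatal: /c/ ~ /cʼ/
Uvular: /q/ ~ /qʼ/
Alveolar: only /tʼ/ (ejective); no plain partner.
So /tʼ/ is the unpaired segment.

/tʼ/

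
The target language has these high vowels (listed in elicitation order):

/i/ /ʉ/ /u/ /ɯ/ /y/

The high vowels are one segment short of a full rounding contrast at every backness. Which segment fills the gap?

front: unrounded /i/, rounded /y/.
central: unrounded —, rounded /ʉ/.
back: unrounded /ɯ/, rounded /u/.
The central row has no unrounded member, so the gap is the central unrounded vowel /ɨ/.

/ɨ/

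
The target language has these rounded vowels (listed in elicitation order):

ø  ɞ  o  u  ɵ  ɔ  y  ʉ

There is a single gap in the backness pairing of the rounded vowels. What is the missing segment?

height            front     central   back    
high              y         ʉ         u       
high-mid          ø         ɵ         o       
low-mid           —         ɞ         ɔ       
The low-mid row has no front member, so the gap is the low-mid front rounded vowel /œ/.

/œ/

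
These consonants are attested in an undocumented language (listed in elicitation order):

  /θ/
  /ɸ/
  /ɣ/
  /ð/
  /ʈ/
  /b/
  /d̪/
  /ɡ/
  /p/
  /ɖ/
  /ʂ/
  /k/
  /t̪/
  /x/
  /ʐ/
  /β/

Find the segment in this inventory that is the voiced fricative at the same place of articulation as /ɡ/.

/ɣ/

/ɡ/ is a voiced velar stop.
The voiced fricative at the same place is a voiced velar fricative — in this inventory, /ɣ/.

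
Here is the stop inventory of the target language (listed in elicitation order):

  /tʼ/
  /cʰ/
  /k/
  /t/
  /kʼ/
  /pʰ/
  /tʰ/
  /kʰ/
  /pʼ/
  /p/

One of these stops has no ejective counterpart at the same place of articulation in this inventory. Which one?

/cʰ/

Bilabial: /p/ ~ /pʰ/ ~ /pʼ/
Alveolar: /t/ ~ /tʰ/ ~ /tʼ/
Velar: /k/ ~ /kʰ/ ~ /kʼ/
Palatal: only /cʰ/ (aspirated); no ejective partner.
So /cʰ/ is the unpaired segment.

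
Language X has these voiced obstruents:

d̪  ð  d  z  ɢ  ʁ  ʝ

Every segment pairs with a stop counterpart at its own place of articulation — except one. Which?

Dental: /d̪/ ~ /ð/
Alveolar: /d/ ~ /z/
Uvular: /ɢ/ ~ /ʁ/
Palatal: only /ʝ/ (fricative); no stop partner.
So /ʝ/ is the unpaired segment.

/ʝ/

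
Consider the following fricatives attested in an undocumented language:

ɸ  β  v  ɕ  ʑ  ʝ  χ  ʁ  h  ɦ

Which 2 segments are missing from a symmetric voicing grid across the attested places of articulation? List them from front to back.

bilabial: voiceless /ɸ/, voiced /β/.
labiodental: voiceless —, voiced /v/.
alveolo-palatal: voiceless /ɕ/, voiced /ʑ/.
palatal: voiceless —, voiced /ʝ/.
uvular: voiceless /χ/, voiced /ʁ/.
glottal: voiceless /h/, voiced /ɦ/.
Gaps, from front to back: labiodental lacks voiceless (/f/); palatal lacks voiceless (/ç/).

/f/, /ç/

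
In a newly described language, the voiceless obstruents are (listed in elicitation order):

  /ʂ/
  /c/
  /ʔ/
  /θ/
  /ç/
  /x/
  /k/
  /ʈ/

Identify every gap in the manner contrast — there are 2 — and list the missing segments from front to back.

/t̪/, /h/

Stop: /ʈ/ (retroflex), /c/ (palatal), /k/ (velar), /ʔ/ (glottal).
Fricative: /θ/ (dental), /ʂ/ (retroflex), /ç/ (palatal), /x/ (velar).
Gaps, from front to back: dental lacks stop (/t̪/); glottal lacks fricative (/h/).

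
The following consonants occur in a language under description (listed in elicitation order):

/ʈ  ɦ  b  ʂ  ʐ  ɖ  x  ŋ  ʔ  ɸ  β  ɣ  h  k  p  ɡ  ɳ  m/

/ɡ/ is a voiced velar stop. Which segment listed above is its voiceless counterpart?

The voiceless counterpart is a voiceless velar stop — in this inventory, /k/.

/k/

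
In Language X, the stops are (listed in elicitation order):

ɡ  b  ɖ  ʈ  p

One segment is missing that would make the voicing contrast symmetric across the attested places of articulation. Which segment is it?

/k/

Voiceless: /p/ (bilabial), /ʈ/ (retroflex).
Voiced: /b/ (bilabial), /ɖ/ (retroflex), /ɡ/ (velar).
The velar row has no voiceless member, so the gap is the voiceless velar stop /k/.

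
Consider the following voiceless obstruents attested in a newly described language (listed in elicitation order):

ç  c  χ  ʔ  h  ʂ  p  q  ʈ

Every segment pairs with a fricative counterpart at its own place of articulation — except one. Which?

/p/

Retroflex: /ʈ/ ~ /ʂ/
Palatal: /c/ ~ /ç/
Uvular: /q/ ~ /χ/
Glottal: /ʔ/ ~ /h/
Bilabial: only /p/ (stop); no fricative partner.
So /p/ is the unpaired segment.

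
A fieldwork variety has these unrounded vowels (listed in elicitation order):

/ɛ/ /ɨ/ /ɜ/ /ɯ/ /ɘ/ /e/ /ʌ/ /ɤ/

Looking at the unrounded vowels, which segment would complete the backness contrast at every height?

/i/

Front: /e/ (high-mid), /ɛ/ (low-mid).
Central: /ɨ/ (high), /ɘ/ (high-mid), /ɜ/ (low-mid).
Back: /ɯ/ (high), /ɤ/ (high-mid), /ʌ/ (low-mid).
The high row has no front member, so the gap is the high front unrounded vowel /i/.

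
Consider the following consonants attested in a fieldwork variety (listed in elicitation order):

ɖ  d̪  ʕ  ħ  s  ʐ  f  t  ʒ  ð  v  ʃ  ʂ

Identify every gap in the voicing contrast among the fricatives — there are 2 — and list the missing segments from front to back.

/θ/, /z/

place of articulation  voiceless  voiced  
labiodental       f         v       
dental            —         ð       
alveolar          s         —       
postalveolar      ʃ         ʒ       
retroflex         ʂ         ʐ       
pharyngeal        ħ         ʕ       
Gaps, from front to back: dental lacks voiceless (/θ/); alveolar lacks voiced (/z/).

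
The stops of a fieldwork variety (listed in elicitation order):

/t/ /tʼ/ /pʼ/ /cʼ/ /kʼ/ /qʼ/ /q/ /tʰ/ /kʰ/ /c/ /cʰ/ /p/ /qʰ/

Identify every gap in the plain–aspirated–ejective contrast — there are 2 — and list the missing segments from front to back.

/pʰ/, /k/

bilabial: plain /p/, aspirated —, ejective /pʼ/.
alveolar: plain /t/, aspirated /tʰ/, ejective /tʼ/.
palatal: plain /c/, aspirated /cʰ/, ejective /cʼ/.
velar: plain —, aspirated /kʰ/, ejective /kʼ/.
uvular: plain /q/, aspirated /qʰ/, ejective /qʼ/.
Gaps, from front to back: bilabial lacks aspirated (/pʰ/); velar lacks plain (/k/).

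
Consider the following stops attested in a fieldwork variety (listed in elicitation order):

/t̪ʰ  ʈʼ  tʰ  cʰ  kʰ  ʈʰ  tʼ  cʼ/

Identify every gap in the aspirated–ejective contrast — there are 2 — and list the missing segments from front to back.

/t̪ʼ/, /kʼ/

dental: aspirated /t̪ʰ/, ejective —.
alveolar: aspirated /tʰ/, ejective /tʼ/.
retroflex: aspirated /ʈʰ/, ejective /ʈʼ/.
palatal: aspirated /cʰ/, ejective /cʼ/.
velar: aspirated /kʰ/, ejective —.
Gaps, from front to back: dental lacks ejective (/t̪ʼ/); velar lacks ejective (/kʼ/).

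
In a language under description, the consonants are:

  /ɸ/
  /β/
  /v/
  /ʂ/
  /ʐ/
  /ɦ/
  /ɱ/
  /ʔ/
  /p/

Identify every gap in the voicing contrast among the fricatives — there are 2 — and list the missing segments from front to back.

place of articulation  voiceless  voiced  
bilabial          ɸ         β       
labiodental       —         v       
retroflex         ʂ         ʐ       
glottal           —         ɦ       
Gaps, from front to back: labiodental lacks voiceless (/f/); glottal lacks voiceless (/h/).

/f/, /h/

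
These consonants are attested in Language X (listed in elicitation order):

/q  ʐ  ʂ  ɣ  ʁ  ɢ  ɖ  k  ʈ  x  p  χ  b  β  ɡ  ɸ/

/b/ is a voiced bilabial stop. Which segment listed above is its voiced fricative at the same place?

/β/

The voiced fricative at the same place is a voiced bilabial fricative — in this inventory, /β/.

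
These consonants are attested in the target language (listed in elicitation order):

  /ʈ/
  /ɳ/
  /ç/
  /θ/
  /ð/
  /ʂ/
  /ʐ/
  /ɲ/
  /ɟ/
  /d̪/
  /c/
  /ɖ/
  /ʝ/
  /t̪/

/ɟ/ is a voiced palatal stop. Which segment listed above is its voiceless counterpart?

/c/

The voiceless counterpart is a voiceless palatal stop — in this inventory, /c/.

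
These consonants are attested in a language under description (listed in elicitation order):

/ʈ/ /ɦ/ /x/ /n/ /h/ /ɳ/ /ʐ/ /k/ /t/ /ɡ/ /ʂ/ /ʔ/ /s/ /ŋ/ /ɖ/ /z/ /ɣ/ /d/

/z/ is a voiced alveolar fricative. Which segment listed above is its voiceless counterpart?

/s/

The voiceless counterpart is a voiceless alveolar fricative — in this inventory, /s/.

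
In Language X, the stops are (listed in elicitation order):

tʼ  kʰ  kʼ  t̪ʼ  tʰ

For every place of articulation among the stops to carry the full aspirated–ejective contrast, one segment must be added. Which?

/t̪ʰ/

Aspirated: /tʰ/ (alveolar), /kʰ/ (velar).
Ejective: /t̪ʼ/ (dental), /tʼ/ (alveolar), /kʼ/ (velar).
The dental row has no aspirated member, so the gap is the aspirated dental stop /t̪ʰ/.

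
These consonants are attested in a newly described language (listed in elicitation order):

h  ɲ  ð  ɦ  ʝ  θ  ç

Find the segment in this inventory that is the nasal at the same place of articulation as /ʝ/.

/ɲ/

/ʝ/ is a voiced palatal fricative.
The nasal at the same place is a palatal nasal — in this inventory, /ɲ/.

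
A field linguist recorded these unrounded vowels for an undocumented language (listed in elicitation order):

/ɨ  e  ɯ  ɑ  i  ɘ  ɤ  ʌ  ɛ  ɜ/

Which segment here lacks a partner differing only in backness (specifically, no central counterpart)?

/ɑ/

High: /i/ ~ /ɨ/ ~ /ɯ/
High-mid: /e/ ~ /ɘ/ ~ /ɤ/
Low-mid: /ɛ/ ~ /ɜ/ ~ /ʌ/
Low: only /ɑ/ (back); no central partner.
So /ɑ/ is the unpaired segment.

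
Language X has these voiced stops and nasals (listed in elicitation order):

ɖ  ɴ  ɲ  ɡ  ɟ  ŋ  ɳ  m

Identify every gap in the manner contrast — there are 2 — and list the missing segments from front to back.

place of articulation  oral stop  nasal   
bilabial          —         m       
retroflex         ɖ         ɳ       
palatal           ɟ         ɲ       
velar             ɡ         ŋ       
uvular            —         ɴ       
Gaps, from front to back: bilabial lacks oral stop (/b/); uvular lacks oral stop (/ɢ/).

/b/, /ɢ/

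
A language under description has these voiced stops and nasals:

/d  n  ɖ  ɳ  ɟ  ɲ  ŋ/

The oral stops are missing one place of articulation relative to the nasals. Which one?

Oral stop: /d/ (alveolar), /ɖ/ (retroflex), /ɟ/ (palatal).
Nasal: /n/ (alveolar), /ɳ/ (retroflex), /ɲ/ (palatal), /ŋ/ (velar).
Every place of articulation has an oral stop member except velar, where /ɡ/ would be expected.

velar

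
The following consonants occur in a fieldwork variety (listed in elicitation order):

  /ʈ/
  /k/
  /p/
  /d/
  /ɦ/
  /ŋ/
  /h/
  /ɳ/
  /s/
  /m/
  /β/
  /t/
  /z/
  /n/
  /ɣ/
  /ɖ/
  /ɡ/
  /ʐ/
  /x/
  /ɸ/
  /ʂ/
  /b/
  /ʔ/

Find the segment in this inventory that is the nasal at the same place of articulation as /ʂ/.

/ʂ/ is a voiceless retroflex fricative.
The nasal at the same place is a retroflex nasal — in this inventory, /ɳ/.

/ɳ/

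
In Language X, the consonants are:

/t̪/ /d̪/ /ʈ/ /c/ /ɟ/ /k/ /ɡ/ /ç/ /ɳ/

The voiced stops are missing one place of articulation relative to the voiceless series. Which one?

dental: voiceless /t̪/, voiced /d̪/.
retroflex: voiceless /ʈ/, voiced —.
palatal: voiceless /c/, voiced /ɟ/.
velar: voiceless /k/, voiced /ɡ/.
Every place of articulation has a voiced member except retroflex, where /ɖ/ would be expected.

retroflex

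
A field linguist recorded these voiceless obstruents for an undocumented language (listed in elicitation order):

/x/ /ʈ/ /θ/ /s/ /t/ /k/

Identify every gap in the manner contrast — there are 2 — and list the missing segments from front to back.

/t̪/, /ʂ/

place of articulation  stop      fricative
dental            —         θ       
alveolar          t         s       
retroflex         ʈ         —       
velar             k         x       
Gaps, from front to back: dental lacks stop (/t̪/); retroflex lacks fricative (/ʂ/).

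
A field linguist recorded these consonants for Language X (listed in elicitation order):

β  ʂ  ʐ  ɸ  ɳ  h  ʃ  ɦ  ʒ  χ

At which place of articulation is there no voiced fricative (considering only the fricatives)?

uvular

Voiceless: /ɸ/ (bilabial), /ʃ/ (postalveolar), /ʂ/ (retroflex), /χ/ (uvular), /h/ (glottal).
Voiced: /β/ (bilabial), /ʒ/ (postalveolar), /ʐ/ (retroflex), /ɦ/ (glottal).
Every place of articulation has a voiced member except uvular, where /ʁ/ would be expected.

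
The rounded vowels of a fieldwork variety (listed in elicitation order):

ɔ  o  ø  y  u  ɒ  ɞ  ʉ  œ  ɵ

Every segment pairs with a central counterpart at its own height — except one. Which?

/ɒ/

High: /y/ ~ /ʉ/ ~ /u/
High-mid: /ø/ ~ /ɵ/ ~ /o/
Low-mid: /œ/ ~ /ɞ/ ~ /ɔ/
Low: only /ɒ/ (back); no central partner.
So /ɒ/ is the unpaired segment.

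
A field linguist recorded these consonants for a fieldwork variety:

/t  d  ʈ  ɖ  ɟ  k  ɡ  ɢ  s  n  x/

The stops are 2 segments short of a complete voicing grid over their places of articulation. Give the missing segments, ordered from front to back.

Voiceless: /t/ (alveolar), /ʈ/ (retroflex), /k/ (velar).
Voiced: /d/ (alveolar), /ɖ/ (retroflex), /ɟ/ (palatal), /ɡ/ (velar), /ɢ/ (uvular).
Gaps, from front to back: palatal lacks voiceless (/c/); uvular lacks voiceless (/q/).

/c/, /q/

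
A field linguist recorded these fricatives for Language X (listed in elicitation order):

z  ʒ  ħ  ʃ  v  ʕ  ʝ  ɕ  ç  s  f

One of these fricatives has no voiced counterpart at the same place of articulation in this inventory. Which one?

Labiodental: /f/ ~ /v/
Alveolar: /s/ ~ /z/
Postalveolar: /ʃ/ ~ /ʒ/
Palatal: /ç/ ~ /ʝ/
Pharyngeal: /ħ/ ~ /ʕ/
Alveolo-palatal: only /ɕ/ (voiceless); no voiced partner.
So /ɕ/ is the unpaired segment.

/ɕ/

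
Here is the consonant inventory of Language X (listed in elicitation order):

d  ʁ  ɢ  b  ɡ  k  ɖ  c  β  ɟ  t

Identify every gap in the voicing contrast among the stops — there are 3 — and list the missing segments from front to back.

/p/, /ʈ/, /q/

place of articulation  voiceless  voiced  
bilabial          —         b       
alveolar          t         d       
retroflex         —         ɖ       
palatal           c         ɟ       
velar             k         ɡ       
uvular            —         ɢ       
Gaps, from front to back: bilabial lacks voiceless (/p/); retroflex lacks voiceless (/ʈ/); uvular lacks voiceless (/q/).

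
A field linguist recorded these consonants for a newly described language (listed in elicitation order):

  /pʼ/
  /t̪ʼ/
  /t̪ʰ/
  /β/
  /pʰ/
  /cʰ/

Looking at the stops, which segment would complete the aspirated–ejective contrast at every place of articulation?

/cʼ/

place of articulation  aspirated  ejective
bilabial          pʰ        pʼ      
dental            t̪ʰ       t̪ʼ     
palatal           cʰ        —       
The palatal row has no ejective member, so the gap is the ejective palatal stop /cʼ/.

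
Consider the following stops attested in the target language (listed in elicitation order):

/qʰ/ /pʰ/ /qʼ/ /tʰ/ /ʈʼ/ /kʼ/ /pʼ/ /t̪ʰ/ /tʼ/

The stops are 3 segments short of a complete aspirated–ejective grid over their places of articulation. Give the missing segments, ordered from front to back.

place of articulation  aspirated  ejective
bilabial          pʰ        pʼ      
dental            t̪ʰ       —       
alveolar          tʰ        tʼ      
retroflex         —         ʈʼ      
velar             —         kʼ      
uvular            qʰ        qʼ      
Gaps, from front to back: dental lacks ejective (/t̪ʼ/); retroflex lacks aspirated (/ʈʰ/); velar lacks aspirated (/kʰ/).

/t̪ʼ/, /ʈʰ/, /kʰ/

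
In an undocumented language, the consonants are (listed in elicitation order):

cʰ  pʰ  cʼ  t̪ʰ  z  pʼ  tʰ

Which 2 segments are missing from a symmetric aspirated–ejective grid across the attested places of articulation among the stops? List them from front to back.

/t̪ʼ/, /tʼ/

Aspirated: /pʰ/ (bilabial), /t̪ʰ/ (dental), /tʰ/ (alveolar), /cʰ/ (palatal).
Ejective: /pʼ/ (bilabial), /cʼ/ (palatal).
Gaps, from front to back: dental lacks ejective (/t̪ʼ/); alveolar lacks ejective (/tʼ/).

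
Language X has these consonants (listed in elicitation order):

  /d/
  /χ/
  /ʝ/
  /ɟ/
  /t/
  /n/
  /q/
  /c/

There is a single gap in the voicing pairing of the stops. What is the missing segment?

/ɢ/

alveolar: voiceless /t/, voiced /d/.
palatal: voiceless /c/, voiced /ɟ/.
uvular: voiceless /q/, voiced —.
The uvular row has no voiced member, so the gap is the voiced uvular stop /ɢ/.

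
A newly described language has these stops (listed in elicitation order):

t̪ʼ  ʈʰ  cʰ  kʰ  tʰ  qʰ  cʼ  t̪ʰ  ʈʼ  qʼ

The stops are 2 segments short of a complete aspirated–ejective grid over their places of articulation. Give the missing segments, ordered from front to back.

/tʼ/, /kʼ/

place of articulation  aspirated  ejective
dental            t̪ʰ       t̪ʼ     
alveolar          tʰ        —       
retroflex         ʈʰ        ʈʼ      
palatal           cʰ        cʼ      
velar             kʰ        —       
uvular            qʰ        qʼ      
Gaps, from front to back: alveolar lacks ejective (/tʼ/); velar lacks ejective (/kʼ/).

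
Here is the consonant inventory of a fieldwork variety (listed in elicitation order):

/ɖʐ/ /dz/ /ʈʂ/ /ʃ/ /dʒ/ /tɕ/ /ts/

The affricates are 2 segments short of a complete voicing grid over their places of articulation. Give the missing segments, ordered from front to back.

/tʃ/, /dʑ/

place of articulation  voiceless  voiced  
alveolar          ts        dz      
postalveolar      —         dʒ      
retroflex         ʈʂ        ɖʐ      
alveolo-palatal   tɕ        —       
Gaps, from front to back: postalveolar lacks voiceless (/tʃ/); alveolo-palatal lacks voiced (/dʑ/).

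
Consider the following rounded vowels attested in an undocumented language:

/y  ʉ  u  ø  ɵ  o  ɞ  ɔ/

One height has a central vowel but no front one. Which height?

height            front     central   back    
high              y         ʉ         u       
high-mid          ø         ɵ         o       
low-mid           —         ɞ         ɔ       
Every height has a front member except low-mid, where /œ/ would be expected.

low-mid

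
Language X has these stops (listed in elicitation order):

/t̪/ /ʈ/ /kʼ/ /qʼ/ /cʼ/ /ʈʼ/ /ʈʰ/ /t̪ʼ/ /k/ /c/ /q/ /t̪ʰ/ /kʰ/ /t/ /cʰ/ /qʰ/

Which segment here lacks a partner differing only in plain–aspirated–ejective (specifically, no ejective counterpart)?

Dental: /t̪/ ~ /t̪ʰ/ ~ /t̪ʼ/
Retroflex: /ʈ/ ~ /ʈʰ/ ~ /ʈʼ/
Palatal: /c/ ~ /cʰ/ ~ /cʼ/
Velar: /k/ ~ /kʰ/ ~ /kʼ/
Uvular: /q/ ~ /qʰ/ ~ /qʼ/
Alveolar: only /t/ (plain); no ejective partner.
So /t/ is the unpaired segment.

/t/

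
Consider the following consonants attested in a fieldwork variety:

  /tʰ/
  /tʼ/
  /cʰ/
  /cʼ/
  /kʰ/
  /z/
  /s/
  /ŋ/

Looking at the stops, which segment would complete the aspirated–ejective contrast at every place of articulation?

/kʼ/

Aspirated: /tʰ/ (alveolar), /cʰ/ (palatal), /kʰ/ (velar).
Ejective: /tʼ/ (alveolar), /cʼ/ (palatal).
The velar row has no ejective member, so the gap is the ejective velar stop /kʼ/.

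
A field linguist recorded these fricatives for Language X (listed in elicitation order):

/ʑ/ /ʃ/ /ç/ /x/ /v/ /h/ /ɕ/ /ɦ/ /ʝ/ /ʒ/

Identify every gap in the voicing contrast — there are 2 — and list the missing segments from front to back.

/f/, /ɣ/

Voiceless: /ʃ/ (postalveolar), /ɕ/ (alveolo-palatal), /ç/ (palatal), /x/ (velar), /h/ (glottal).
Voiced: /v/ (labiodental), /ʒ/ (postalveolar), /ʑ/ (alveolo-palatal), /ʝ/ (palatal), /ɦ/ (glottal).
Gaps, from front to back: labiodental lacks voiceless (/f/); velar lacks voiced (/ɣ/).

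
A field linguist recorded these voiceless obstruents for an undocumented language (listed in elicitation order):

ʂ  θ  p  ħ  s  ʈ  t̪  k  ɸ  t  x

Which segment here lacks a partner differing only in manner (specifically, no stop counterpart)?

/ħ/

Bilabial: /p/ ~ /ɸ/
Dental: /t̪/ ~ /θ/
Alveolar: /t/ ~ /s/
Retroflex: /ʈ/ ~ /ʂ/
Velar: /k/ ~ /x/
Pharyngeal: only /ħ/ (fricative); no stop partner.
So /ħ/ is the unpaired segment.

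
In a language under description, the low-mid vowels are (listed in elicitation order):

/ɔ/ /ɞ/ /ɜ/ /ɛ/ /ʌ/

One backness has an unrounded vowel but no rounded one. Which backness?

Unrounded: /ɛ/ (front), /ɜ/ (central), /ʌ/ (back).
Rounded: /ɞ/ (central), /ɔ/ (back).
Every backness has a rounded member except front, where /œ/ would be expected.

front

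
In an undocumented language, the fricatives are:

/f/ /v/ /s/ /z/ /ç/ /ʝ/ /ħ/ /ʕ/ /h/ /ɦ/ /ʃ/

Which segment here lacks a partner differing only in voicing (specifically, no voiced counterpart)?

Labiodental: /f/ ~ /v/
Alveolar: /s/ ~ /z/
Palatal: /ç/ ~ /ʝ/
Pharyngeal: /ħ/ ~ /ʕ/
Glottal: /h/ ~ /ɦ/
Postalveolar: only /ʃ/ (voiceless); no voiced partner.
So /ʃ/ is the unpaired segment.

/ʃ/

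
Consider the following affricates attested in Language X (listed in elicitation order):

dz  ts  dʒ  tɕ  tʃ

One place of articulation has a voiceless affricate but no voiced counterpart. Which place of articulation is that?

Voiceless: /ts/ (alveolar), /tʃ/ (postalveolar), /tɕ/ (alveolo-palatal).
Voiced: /dz/ (alveolar), /dʒ/ (postalveolar).
Every place of articulation has a voiced member except alveolo-palatal, where /dʑ/ would be expected.

alveolo-palatal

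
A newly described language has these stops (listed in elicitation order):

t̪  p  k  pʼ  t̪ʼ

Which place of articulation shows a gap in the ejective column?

velar

Plain: /p/ (bilabial), /t̪/ (dental), /k/ (velar).
Ejective: /pʼ/ (bilabial), /t̪ʼ/ (dental).
Every place of articulation has an ejective member except velar, where /kʼ/ would be expected.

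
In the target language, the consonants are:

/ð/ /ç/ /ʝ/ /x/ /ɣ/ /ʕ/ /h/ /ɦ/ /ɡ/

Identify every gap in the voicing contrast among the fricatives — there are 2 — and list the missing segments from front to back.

dental: voiceless —, voiced /ð/.
palatal: voiceless /ç/, voiced /ʝ/.
velar: voiceless /x/, voiced /ɣ/.
pharyngeal: voiceless —, voiced /ʕ/.
glottal: voiceless /h/, voiced /ɦ/.
Gaps, from front to back: dental lacks voiceless (/θ/); pharyngeal lacks voiceless (/ħ/).

/θ/, /ħ/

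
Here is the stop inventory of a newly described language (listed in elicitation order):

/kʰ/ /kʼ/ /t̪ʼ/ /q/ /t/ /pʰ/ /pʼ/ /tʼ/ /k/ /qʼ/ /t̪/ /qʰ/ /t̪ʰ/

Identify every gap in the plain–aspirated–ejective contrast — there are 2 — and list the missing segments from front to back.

bilabial: plain —, aspirated /pʰ/, ejective /pʼ/.
dental: plain /t̪/, aspirated /t̪ʰ/, ejective /t̪ʼ/.
alveolar: plain /t/, aspirated —, ejective /tʼ/.
velar: plain /k/, aspirated /kʰ/, ejective /kʼ/.
uvular: plain /q/, aspirated /qʰ/, ejective /qʼ/.
Gaps, from front to back: bilabial lacks plain (/p/); alveolar lacks aspirated (/tʰ/).

/p/, /tʰ/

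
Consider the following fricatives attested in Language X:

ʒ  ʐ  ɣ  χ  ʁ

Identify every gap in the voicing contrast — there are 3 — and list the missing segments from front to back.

postalveolar: voiceless —, voiced /ʒ/.
retroflex: voiceless —, voiced /ʐ/.
velar: voiceless —, voiced /ɣ/.
uvular: voiceless /χ/, voiced /ʁ/.
Gaps, from front to back: postalveolar lacks voiceless (/ʃ/); retroflex lacks voiceless (/ʂ/); velar lacks voiceless (/x/).

/ʃ/, /ʂ/, /x/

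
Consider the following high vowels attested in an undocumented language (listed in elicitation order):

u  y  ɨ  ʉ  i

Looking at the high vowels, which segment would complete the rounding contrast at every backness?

/ɯ/

backness          unrounded  rounded 
front             i         y       
central           ɨ         ʉ       
back              —         u       
The back row has no unrounded member, so the gap is the back unrounded vowel /ɯ/.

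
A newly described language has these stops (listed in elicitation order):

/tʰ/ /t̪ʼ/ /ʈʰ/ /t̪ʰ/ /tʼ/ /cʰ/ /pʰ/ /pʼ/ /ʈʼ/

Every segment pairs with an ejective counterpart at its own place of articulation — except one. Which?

/cʰ/

Bilabial: /pʰ/ ~ /pʼ/
Dental: /t̪ʰ/ ~ /t̪ʼ/
Alveolar: /tʰ/ ~ /tʼ/
Retroflex: /ʈʰ/ ~ /ʈʼ/
Palatal: only /cʰ/ (aspirated); no ejective partner.
So /cʰ/ is the unpaired segment.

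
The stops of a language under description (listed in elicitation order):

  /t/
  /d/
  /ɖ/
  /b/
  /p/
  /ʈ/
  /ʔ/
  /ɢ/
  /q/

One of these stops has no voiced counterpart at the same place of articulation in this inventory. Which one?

Bilabial: /p/ ~ /b/
Alveolar: /t/ ~ /d/
Retroflex: /ʈ/ ~ /ɖ/
Uvular: /q/ ~ /ɢ/
Glottal: only /ʔ/ (voiceless); no voiced partner.
So /ʔ/ is the unpaired segment.

/ʔ/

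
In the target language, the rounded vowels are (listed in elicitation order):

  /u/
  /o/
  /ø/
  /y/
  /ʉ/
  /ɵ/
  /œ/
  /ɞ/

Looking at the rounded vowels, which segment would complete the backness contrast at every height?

/ɔ/

height            front     central   back    
high              y         ʉ         u       
high-mid          ø         ɵ         o       
low-mid           œ         ɞ         —       
The low-mid row has no back member, so the gap is the low-mid back rounded vowel /ɔ/.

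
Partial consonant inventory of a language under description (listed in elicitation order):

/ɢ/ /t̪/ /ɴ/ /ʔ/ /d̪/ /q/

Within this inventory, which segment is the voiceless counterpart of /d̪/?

/t̪/

/d̪/ is a voiced dental stop.
The voiceless counterpart is a voiceless dental stop — in this inventory, /t̪/.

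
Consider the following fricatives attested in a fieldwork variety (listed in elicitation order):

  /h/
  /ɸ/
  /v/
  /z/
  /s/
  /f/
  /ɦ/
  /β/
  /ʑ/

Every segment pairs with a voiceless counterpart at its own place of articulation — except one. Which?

Bilabial: /ɸ/ ~ /β/
Labiodental: /f/ ~ /v/
Alveolar: /s/ ~ /z/
Glottal: /h/ ~ /ɦ/
Alveolo-palatal: only /ʑ/ (voiced); no voiceless partner.
So /ʑ/ is the unpaired segment.

/ʑ/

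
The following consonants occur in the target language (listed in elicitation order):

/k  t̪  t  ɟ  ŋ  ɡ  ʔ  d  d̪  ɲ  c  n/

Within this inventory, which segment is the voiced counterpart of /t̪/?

/t̪/ is a voiceless dental stop.
The voiced counterpart is a voiced dental stop — in this inventory, /d̪/.

/d̪/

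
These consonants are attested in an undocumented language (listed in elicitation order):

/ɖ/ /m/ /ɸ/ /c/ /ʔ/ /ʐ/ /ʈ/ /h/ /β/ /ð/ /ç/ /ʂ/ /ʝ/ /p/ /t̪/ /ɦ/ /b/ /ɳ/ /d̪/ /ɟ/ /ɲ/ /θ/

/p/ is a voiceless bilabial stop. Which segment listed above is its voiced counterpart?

The voiced counterpart is a voiced bilabial stop — in this inventory, /b/.

/b/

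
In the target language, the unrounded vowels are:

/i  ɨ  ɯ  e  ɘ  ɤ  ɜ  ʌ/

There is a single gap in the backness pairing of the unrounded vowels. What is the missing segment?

Front: /i/ (high), /e/ (high-mid).
Central: /ɨ/ (high), /ɘ/ (high-mid), /ɜ/ (low-mid).
Back: /ɯ/ (high), /ɤ/ (high-mid), /ʌ/ (low-mid).
The low-mid row has no front member, so the gap is the low-mid front unrounded vowel /ɛ/.

/ɛ/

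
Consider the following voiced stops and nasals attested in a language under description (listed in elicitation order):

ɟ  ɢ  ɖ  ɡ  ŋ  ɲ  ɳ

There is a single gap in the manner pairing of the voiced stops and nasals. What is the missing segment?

retroflex: oral stop /ɖ/, nasal /ɳ/.
palatal: oral stop /ɟ/, nasal /ɲ/.
velar: oral stop /ɡ/, nasal /ŋ/.
uvular: oral stop /ɢ/, nasal —.
The uvular row has no nasal member, so the gap is the uvular nasal /ɴ/.

/ɴ/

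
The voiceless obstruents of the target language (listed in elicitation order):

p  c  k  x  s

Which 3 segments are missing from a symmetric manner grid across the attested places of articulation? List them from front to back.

Stop: /p/ (bilabial), /c/ (palatal), /k/ (velar).
Fricative: /s/ (alveolar), /x/ (velar).
Gaps, from front to back: bilabial lacks fricative (/ɸ/); alveolar lacks stop (/t/); palatal lacks fricative (/ç/).

/ɸ/, /t/, /ç/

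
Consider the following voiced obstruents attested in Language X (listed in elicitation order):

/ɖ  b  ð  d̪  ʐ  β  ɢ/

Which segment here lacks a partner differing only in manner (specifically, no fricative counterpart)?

/ɢ/

Bilabial: /b/ ~ /β/
Dental: /d̪/ ~ /ð/
Retroflex: /ɖ/ ~ /ʐ/
Uvular: only /ɢ/ (stop); no fricative partner.
So /ɢ/ is the unpaired segment.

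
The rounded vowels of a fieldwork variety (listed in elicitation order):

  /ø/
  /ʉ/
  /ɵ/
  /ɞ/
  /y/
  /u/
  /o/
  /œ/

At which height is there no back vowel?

low-mid

high: front /y/, central /ʉ/, back /u/.
high-mid: front /ø/, central /ɵ/, back /o/.
low-mid: front /œ/, central /ɞ/, back —.
Every height has a back member except low-mid, where /ɔ/ would be expected.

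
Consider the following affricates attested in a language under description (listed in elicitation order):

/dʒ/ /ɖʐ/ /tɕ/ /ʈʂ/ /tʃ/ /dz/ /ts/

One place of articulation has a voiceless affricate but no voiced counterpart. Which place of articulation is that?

alveolo-palatal

place of articulation  voiceless  voiced  
alveolar          ts        dz      
postalveolar      tʃ        dʒ      
retroflex         ʈʂ        ɖʐ      
alveolo-palatal   tɕ        —       
Every place of articulation has a voiced member except alveolo-palatal, where /dʑ/ would be expected.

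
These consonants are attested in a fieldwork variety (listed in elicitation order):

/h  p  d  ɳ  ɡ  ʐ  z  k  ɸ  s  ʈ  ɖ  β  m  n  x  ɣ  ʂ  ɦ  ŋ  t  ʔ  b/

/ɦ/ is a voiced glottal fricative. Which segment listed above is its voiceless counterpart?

The voiceless counterpart is a voiceless glottal fricative — in this inventory, /h/.

/h/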